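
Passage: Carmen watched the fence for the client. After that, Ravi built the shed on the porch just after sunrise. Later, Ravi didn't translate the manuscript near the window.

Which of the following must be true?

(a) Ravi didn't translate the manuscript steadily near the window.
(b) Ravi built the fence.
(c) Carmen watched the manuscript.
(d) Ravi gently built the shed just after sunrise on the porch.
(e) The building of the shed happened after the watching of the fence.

(a) Entailed — under negation, adding a further restriction is entailed: if no such translating event occurred, none occurred steadily either.
(b) Not entailed — Ravi built the shed, not the fence; the fence belongs to the watching event.
(c) Not entailed — Carmen watched the fence, not the manuscript; the manuscript belongs to the translating event.
(d) Not entailed — 'gently' adds information not in the original event.
(e) Entailed — the narrative places the watching before the building.

(a), (e)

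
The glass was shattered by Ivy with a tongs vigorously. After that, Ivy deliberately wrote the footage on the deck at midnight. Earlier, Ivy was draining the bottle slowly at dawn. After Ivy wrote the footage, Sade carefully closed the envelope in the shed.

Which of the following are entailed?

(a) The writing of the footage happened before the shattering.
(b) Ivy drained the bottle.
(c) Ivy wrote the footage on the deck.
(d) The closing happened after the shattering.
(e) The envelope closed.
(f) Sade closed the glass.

(a) Not entailed — the narrative places the shattering before the writing, not after.
(b) Not entailed — 'was draining' is progressive on an accomplishment; it does not entail the completed 'drained'.
(c) Entailed — every conjunct here is already in the original writing event.
(d) Entailed — the narrative places the shattering before the closing.
(e) Entailed — 'Sade closed the envelope' is causative; it entails the inchoative 'the envelope closed'.
(f) Not entailed — Sade closed the envelope, not the glass; the glass belongs to the shattering event.

(c), (d), (e)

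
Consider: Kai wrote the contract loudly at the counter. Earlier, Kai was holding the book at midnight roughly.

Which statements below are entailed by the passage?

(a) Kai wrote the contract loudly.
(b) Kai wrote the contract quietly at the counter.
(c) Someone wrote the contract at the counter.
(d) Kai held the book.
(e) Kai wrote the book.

(a) Entailed — every conjunct here is already in the original writing event.
(b) Not entailed — 'quietly' adds a manner not in (and inconsistent with) the original.
(c) Entailed — the original entails any weakening of itself; this just drops 'loudly' and generalizes the agent.
(d) Entailed — 'hold' is an activity; 'was holding' entails that some holding happened, so 'held' holds.
(e) Not entailed — Kai wrote the contract, not the book; the book belongs to the holding event.

(a), (c), (d)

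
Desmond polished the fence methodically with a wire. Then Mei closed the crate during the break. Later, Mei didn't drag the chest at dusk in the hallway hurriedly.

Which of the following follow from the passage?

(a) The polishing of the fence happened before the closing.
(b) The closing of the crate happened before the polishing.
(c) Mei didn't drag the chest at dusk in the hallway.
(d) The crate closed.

(a) Entailed — the narrative places the polishing before the closing.
(b) Not entailed — the narrative places the polishing before the closing, not after.
(c) Not entailed — dropping 'hurriedly' under negation is not valid — the original leaves open that Mei dragged the chest some other way.
(d) Entailed — 'Mei closed the crate' is causative; it entails the inchoative 'the crate closed'.

(a), (d)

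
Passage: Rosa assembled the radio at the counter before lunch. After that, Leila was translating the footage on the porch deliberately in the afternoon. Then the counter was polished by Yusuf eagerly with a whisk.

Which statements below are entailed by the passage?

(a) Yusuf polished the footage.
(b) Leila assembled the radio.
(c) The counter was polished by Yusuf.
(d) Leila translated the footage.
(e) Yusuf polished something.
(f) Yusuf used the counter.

(c), (e)

(a) Not entailed — Yusuf polished the counter, not the footage; the footage belongs to the translating event.
(b) Not entailed — the passage has Rosa assembling the radio, not Leila.
(c) Entailed — every conjunct here is already in the original polishing event.
(d) Not entailed — 'was translating' is progressive on an accomplishment; it does not entail the completed 'translated'.
(e) Entailed — the original entails any weakening of itself; this just drops 'with a whisk', 'eagerly' and generalizes the patient.
(f) Not entailed — the counter is the patient, not an instrument — Yusuf used a whisk.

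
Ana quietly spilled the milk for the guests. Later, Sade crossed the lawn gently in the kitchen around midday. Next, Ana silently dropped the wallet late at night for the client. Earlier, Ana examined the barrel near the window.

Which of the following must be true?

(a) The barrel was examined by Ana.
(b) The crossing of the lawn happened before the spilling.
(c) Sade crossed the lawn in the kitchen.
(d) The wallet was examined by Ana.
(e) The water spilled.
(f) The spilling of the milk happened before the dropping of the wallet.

(a) Entailed — this follows by dropping conjuncts from the examining event's description.
(b) Not entailed — the narrative places the spilling before the crossing, not after.
(c) Entailed — the original entails any weakening of itself; this just drops 'around midday', 'gently'.
(d) Not entailed — Ana examined the barrel, not the wallet; the wallet belongs to the dropping event.
(e) Not entailed — the milk is what spilled, not the water.
(f) Entailed — the narrative places the spilling before the dropping.

(a), (c), (f)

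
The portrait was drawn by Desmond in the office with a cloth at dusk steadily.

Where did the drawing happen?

in the office

'in the office' marks the location of the drawing event.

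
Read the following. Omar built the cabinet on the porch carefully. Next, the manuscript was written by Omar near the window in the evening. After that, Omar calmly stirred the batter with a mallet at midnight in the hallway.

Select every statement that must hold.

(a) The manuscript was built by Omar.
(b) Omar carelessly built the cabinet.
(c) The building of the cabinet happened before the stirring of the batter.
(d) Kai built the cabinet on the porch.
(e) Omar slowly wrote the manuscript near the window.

(a) Not entailed — Omar built the cabinet, not the manuscript; the manuscript belongs to the writing event.
(b) Not entailed — 'carelessly' adds a manner not in (and inconsistent with) the original.
(c) Entailed — the narrative places the building before the stirring.
(d) Not entailed — the passage has Omar building the cabinet, not Kai.
(e) Not entailed — 'slowly' adds information not in the original event.

(c)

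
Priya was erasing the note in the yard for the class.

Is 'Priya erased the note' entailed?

no

'was erasing' is progressive; for an accomplishment like 'erase the note', it doesn't entail completion.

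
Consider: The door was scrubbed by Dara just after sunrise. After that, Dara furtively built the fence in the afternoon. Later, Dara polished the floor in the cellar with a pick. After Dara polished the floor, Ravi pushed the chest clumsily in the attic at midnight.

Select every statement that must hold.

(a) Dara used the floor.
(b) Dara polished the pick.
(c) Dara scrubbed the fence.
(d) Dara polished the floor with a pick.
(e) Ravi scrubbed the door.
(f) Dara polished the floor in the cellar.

(d), (f)

(a) Not entailed — the floor is the patient, not an instrument — Dara used a pick.
(b) Not entailed — the pick is the instrument, not what was polished.
(c) Not entailed — Dara scrubbed the door, not the fence; the fence belongs to the building event.
(d) Entailed — the original entails any weakening of itself; this just drops 'in the cellar'.
(e) Not entailed — the passage has Dara scrubbing the door, not Ravi.
(f) Entailed — dropping 'with a pick' leaves a sub-description the original still satisfies.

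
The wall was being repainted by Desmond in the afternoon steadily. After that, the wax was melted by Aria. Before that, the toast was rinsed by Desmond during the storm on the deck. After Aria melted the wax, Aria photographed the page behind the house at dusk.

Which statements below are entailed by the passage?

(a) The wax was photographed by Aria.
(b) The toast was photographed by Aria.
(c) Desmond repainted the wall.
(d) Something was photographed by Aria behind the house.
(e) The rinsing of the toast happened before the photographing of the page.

(a) Not entailed — Aria photographed the page, not the wax; the wax belongs to the melting event.
(b) Not entailed — Aria photographed the page, not the toast; the toast belongs to the rinsing event.
(c) Not entailed — 'was repainting' is progressive on an accomplishment; it does not entail the completed 'repainted'.
(d) Entailed — dropping 'at dusk' and generalizing the patient leaves a sub-description the original still satisfies.
(e) Entailed — the narrative places the rinsing before the photographing.

(d), (e)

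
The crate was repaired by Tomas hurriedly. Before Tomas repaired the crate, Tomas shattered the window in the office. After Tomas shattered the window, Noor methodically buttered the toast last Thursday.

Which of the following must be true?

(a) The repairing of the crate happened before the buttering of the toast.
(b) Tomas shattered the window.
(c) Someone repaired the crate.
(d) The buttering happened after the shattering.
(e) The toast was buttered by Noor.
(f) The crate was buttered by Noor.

(a) Not entailed — the narrative doesn't order the repairing relative to the buttering.
(b) Entailed — dropping 'in the office' leaves a sub-description the original still satisfies.
(c) Entailed — every conjunct here is already in the original repairing event.
(d) Entailed — the narrative places the shattering before the buttering.
(e) Entailed — dropping 'last Thursday', 'methodically' leaves a sub-description the original still satisfies.
(f) Not entailed — Noor buttered the toast, not the crate; the crate belongs to the repairing event.

(b), (c), (d), (e)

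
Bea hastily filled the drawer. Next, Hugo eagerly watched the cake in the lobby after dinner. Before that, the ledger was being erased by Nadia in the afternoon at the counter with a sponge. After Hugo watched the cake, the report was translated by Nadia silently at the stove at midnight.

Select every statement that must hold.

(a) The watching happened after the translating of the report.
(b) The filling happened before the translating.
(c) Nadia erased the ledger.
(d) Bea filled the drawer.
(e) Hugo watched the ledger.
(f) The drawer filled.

(a) Not entailed — the narrative places the watching before the translating, not after.
(b) Entailed — the narrative places the filling before the translating.
(c) Not entailed — 'was erasing' is progressive on an accomplishment; it does not entail the completed 'erased'.
(d) Entailed — every conjunct here is already in the original filling event.
(e) Not entailed — Hugo watched the cake, not the ledger; the ledger belongs to the erasing event.
(f) Entailed — 'Bea filled the drawer' is causative; it entails the inchoative 'the drawer filled'.

(b), (d), (f)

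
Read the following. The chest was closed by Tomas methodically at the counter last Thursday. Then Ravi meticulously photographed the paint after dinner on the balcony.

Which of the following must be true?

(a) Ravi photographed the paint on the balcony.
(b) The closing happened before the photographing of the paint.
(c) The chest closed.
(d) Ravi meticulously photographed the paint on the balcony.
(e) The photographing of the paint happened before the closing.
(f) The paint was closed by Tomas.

(a), (b), (c), (d)

(a) Entailed — the original entails any weakening of itself; this just drops 'after dinner', 'meticulously'.
(b) Entailed — the narrative places the closing before the photographing.
(c) Entailed — 'Tomas closed the chest' is causative; it entails the inchoative 'the chest closed'.
(d) Entailed — this follows by dropping conjuncts from the photographing event's description.
(e) Not entailed — the narrative places the closing before the photographing, not after.
(f) Not entailed — Tomas closed the chest, not the paint; the paint belongs to the photographing event.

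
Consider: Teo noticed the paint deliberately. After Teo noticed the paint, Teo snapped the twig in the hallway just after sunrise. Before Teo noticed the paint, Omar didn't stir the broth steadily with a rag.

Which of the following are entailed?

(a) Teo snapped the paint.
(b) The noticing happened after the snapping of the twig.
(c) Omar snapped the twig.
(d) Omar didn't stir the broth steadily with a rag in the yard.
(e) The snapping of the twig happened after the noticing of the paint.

(a) Not entailed — Teo snapped the twig, not the paint; the paint belongs to the noticing event.
(b) Not entailed — the narrative places the noticing before the snapping, not after.
(c) Not entailed — the passage has Teo snapping the twig, not Omar.
(d) Entailed — under negation, adding a further restriction is entailed: if no such stirring event occurred, none occurred in the yard either.
(e) Entailed — the narrative places the noticing before the snapping.

(d), (e)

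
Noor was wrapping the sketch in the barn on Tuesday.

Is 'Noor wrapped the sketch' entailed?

no

'was wrapping' is progressive; for an accomplishment like 'wrap the sketch', it doesn't entail completion.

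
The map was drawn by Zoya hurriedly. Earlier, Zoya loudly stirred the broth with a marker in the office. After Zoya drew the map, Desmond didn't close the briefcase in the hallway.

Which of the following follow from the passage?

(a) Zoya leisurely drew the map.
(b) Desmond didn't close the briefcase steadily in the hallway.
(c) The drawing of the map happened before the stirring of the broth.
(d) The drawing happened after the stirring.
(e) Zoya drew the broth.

(b), (d)

(a) Not entailed — 'leisurely' adds a manner not in (and inconsistent with) the original.
(b) Entailed — under negation, adding a further restriction is entailed: if no such closing event occurred, none occurred steadily either.
(c) Not entailed — the narrative places the stirring before the drawing, not after.
(d) Entailed — the narrative places the stirring before the drawing.
(e) Not entailed — Zoya drew the map, not the broth; the broth belongs to the stirring event.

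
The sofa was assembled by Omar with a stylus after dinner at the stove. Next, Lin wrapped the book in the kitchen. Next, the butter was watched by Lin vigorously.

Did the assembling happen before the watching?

The narrative orders the assembling before the watching.

yes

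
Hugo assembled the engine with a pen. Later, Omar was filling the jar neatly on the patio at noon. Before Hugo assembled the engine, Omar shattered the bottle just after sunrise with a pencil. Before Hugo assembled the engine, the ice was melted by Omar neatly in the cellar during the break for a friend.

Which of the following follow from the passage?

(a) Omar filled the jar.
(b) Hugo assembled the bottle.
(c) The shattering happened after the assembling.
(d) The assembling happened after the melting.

(a) Not entailed — 'was filling' is progressive on an accomplishment; it does not entail the completed 'filled'.
(b) Not entailed — Hugo assembled the engine, not the bottle; the bottle belongs to the shattering event.
(c) Not entailed — the narrative places the shattering before the assembling, not after.
(d) Entailed — the narrative places the melting before the assembling.

(d)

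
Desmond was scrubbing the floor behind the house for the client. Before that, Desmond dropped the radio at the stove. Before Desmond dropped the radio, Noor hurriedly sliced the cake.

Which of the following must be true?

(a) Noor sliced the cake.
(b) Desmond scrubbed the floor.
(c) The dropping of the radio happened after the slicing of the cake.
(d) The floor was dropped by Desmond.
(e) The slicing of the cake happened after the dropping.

(a) Entailed — this follows by dropping conjuncts from the slicing event's description.
(b) Entailed — 'scrub' is an activity; 'was scrubbing' entails that some scrubbing happened, so 'scrubbed' holds.
(c) Entailed — the narrative places the slicing before the dropping.
(d) Not entailed — Desmond dropped the radio, not the floor; the floor belongs to the scrubbing event.
(e) Not entailed — the narrative places the slicing before the dropping, not after.

(a), (b), (c)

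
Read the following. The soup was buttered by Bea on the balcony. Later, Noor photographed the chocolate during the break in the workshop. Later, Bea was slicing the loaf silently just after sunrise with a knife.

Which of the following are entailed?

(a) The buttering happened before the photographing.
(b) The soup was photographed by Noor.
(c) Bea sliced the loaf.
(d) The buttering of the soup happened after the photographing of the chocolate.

(a) Entailed — the narrative places the buttering before the photographing.
(b) Not entailed — Noor photographed the chocolate, not the soup; the soup belongs to the buttering event.
(c) Not entailed — 'was slicing' is progressive on an accomplishment; it does not entail the completed 'sliced'.
(d) Not entailed — the narrative places the buttering before the photographing, not after.

(a)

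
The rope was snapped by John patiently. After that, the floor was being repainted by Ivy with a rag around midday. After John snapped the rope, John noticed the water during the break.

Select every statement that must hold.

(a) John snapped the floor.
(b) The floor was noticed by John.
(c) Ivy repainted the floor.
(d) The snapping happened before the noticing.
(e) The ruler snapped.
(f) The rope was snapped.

(d), (f)

(a) Not entailed — John snapped the rope, not the floor; the floor belongs to the repainting event.
(b) Not entailed — John noticed the water, not the floor; the floor belongs to the repainting event.
(c) Not entailed — 'was repainting' is progressive on an accomplishment; it does not entail the completed 'repainted'.
(d) Entailed — the narrative places the snapping before the noticing.
(e) Not entailed — the rope is what snapped, not the ruler.
(f) Entailed — this follows by dropping conjuncts from the snapping event's description.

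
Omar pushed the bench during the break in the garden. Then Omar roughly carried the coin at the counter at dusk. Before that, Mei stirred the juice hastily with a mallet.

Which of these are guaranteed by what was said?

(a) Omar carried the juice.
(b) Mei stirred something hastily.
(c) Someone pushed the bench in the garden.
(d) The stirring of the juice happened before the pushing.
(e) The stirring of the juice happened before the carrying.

(b), (c), (e)

(a) Not entailed — Omar carried the coin, not the juice; the juice belongs to the stirring event.
(b) Entailed — dropping 'with a mallet' and generalizing the patient leaves a sub-description the original still satisfies.
(c) Entailed — the original entails any weakening of itself; this just drops 'during the break' and generalizes the agent.
(d) Not entailed — the narrative doesn't order the stirring relative to the pushing.
(e) Entailed — the narrative places the stirring before the carrying.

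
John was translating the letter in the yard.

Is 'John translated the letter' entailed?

'was translating' is progressive; for an accomplishment like 'translate the letter', it doesn't entail completion.

no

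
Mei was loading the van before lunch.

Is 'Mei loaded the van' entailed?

'was loading' is progressive; for an accomplishment like 'load the van', it doesn't entail completion.

no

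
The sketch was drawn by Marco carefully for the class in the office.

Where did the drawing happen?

in the office

'in the office' marks the location of the drawing event.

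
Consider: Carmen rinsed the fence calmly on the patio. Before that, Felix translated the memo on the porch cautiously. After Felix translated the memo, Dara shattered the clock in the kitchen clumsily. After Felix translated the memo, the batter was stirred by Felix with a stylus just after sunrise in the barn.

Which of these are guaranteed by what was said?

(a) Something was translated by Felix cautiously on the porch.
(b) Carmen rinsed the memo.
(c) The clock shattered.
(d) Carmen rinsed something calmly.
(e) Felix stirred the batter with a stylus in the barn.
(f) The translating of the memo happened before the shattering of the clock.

(a) Entailed — generalizing the patient leaves a sub-description the original still satisfies.
(b) Not entailed — Carmen rinsed the fence, not the memo; the memo belongs to the translating event.
(c) Entailed — 'Dara shattered the clock' is causative; it entails the inchoative 'the clock shattered'.
(d) Entailed — the original entails any weakening of itself; this just drops 'on the patio' and generalizes the patient.
(e) Entailed — this follows by dropping conjuncts from the stirring event's description.
(f) Entailed — the narrative places the translating before the shattering.

(a), (c), (d), (e), (f)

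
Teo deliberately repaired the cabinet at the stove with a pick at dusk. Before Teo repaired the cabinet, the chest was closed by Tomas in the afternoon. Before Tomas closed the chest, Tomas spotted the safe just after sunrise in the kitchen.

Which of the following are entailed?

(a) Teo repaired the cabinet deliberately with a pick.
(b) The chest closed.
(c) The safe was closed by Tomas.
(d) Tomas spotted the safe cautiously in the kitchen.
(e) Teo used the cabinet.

(a) Entailed — this follows by dropping conjuncts from the repairing event's description.
(b) Entailed — 'Tomas closed the chest' is causative; it entails the inchoative 'the chest closed'.
(c) Not entailed — Tomas closed the chest, not the safe; the safe belongs to the spotting event.
(d) Not entailed — 'cautiously' adds information not in the original event.
(e) Not entailed — the cabinet is the patient, not an instrument — Teo used a pick.

(a), (b)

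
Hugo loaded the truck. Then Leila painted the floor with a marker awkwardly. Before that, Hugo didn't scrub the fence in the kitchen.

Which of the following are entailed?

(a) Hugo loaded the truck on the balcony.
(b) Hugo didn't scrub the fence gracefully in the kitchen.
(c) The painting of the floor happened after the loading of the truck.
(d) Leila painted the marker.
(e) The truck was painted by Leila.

(a) Not entailed — 'on the balcony' adds information not in the original event.
(b) Entailed — under negation, adding a further restriction is entailed: if no such scrubbing event occurred, none occurred gracefully either.
(c) Entailed — the narrative places the loading before the painting.
(d) Not entailed — the marker is the instrument, not what was painted.
(e) Not entailed — Leila painted the floor, not the truck; the truck belongs to the loading event.

(b), (c)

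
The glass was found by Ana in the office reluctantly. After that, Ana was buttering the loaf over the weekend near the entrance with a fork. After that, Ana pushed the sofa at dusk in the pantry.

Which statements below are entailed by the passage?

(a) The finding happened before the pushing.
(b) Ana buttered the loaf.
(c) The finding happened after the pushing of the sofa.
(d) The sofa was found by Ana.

(a)

(a) Entailed — the narrative places the finding before the pushing.
(b) Not entailed — 'was buttering' is progressive on an accomplishment; it does not entail the completed 'buttered'.
(c) Not entailed — the narrative places the finding before the pushing, not after.
(d) Not entailed — Ana found the glass, not the sofa; the sofa belongs to the pushing event.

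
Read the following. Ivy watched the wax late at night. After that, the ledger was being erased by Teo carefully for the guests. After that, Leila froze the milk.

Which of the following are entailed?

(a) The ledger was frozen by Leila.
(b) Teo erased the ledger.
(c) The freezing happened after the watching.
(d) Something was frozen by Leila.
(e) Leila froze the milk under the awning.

(c), (d)

(a) Not entailed — Leila froze the milk, not the ledger; the ledger belongs to the erasing event.
(b) Not entailed — 'was erasing' is progressive on an accomplishment; it does not entail the completed 'erased'.
(c) Entailed — the narrative places the watching before the freezing.
(d) Entailed — generalizing the patient leaves a sub-description the original still satisfies.
(e) Not entailed — 'under the awning' adds information not in the original event.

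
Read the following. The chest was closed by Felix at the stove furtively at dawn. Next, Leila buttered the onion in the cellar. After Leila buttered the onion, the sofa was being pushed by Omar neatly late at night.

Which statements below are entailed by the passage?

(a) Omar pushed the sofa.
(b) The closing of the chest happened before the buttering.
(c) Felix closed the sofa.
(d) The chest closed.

(a) Entailed — 'push' is an activity; 'was pushing' entails that some pushing happened, so 'pushed' holds.
(b) Entailed — the narrative places the closing before the buttering.
(c) Not entailed — Felix closed the chest, not the sofa; the sofa belongs to the pushing event.
(d) Entailed — 'Felix closed the chest' is causative; it entails the inchoative 'the chest closed'.

(a), (b), (d)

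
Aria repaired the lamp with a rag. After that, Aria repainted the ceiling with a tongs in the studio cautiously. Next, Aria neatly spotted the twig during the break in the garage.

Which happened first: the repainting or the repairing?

The connectives place the repairing before the repainting.

the repairing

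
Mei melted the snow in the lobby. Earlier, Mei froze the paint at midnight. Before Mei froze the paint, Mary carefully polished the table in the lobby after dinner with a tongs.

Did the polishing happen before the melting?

The narrative orders the polishing before the melting.

yes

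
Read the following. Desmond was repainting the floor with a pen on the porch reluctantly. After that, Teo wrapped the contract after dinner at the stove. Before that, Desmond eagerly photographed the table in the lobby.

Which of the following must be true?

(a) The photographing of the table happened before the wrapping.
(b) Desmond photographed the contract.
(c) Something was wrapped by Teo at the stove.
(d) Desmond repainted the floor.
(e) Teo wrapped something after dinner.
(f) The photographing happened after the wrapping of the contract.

(a), (c), (e)

(a) Entailed — the narrative places the photographing before the wrapping.
(b) Not entailed — Desmond photographed the table, not the contract; the contract belongs to the wrapping event.
(c) Entailed — this follows by dropping conjuncts from the wrapping event's description.
(d) Not entailed — 'was repainting' is progressive on an accomplishment; it does not entail the completed 'repainted'.
(e) Entailed — this follows by dropping conjuncts from the wrapping event's description.
(f) Not entailed — the narrative places the photographing before the wrapping, not after.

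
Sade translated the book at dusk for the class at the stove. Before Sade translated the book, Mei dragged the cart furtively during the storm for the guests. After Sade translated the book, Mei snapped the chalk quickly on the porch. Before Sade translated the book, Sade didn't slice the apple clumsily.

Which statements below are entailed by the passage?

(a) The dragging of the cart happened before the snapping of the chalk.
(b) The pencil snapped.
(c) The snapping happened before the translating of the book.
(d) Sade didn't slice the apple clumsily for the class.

(a), (d)

(a) Entailed — the narrative places the dragging before the snapping.
(b) Not entailed — the chalk is what snapped, not the pencil.
(c) Not entailed — the narrative places the translating before the snapping, not after.
(d) Entailed — under negation, adding a further restriction is entailed: if no such slicing event occurred, none occurred for the class either.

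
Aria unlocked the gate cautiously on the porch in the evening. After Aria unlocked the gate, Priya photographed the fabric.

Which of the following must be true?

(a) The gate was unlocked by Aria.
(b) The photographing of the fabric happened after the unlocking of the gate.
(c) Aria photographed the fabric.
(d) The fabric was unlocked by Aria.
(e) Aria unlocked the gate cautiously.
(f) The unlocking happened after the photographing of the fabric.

(a) Entailed — the original entails any weakening of itself; this just drops 'on the porch', 'cautiously', 'in the evening'.
(b) Entailed — the narrative places the unlocking before the photographing.
(c) Not entailed — the passage has Priya photographing the fabric, not Aria.
(d) Not entailed — Aria unlocked the gate, not the fabric; the fabric belongs to the photographing event.
(e) Entailed — the original entails any weakening of itself; this just drops 'on the porch', 'in the evening'.
(f) Not entailed — the narrative places the unlocking before the photographing, not after.

(a), (b), (e)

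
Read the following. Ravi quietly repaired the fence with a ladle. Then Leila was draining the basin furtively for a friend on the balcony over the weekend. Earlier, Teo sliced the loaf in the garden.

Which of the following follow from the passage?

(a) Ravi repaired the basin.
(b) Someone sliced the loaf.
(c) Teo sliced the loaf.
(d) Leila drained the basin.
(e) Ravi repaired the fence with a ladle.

(a) Not entailed — Ravi repaired the fence, not the basin; the basin belongs to the draining event.
(b) Entailed — dropping 'in the garden' and generalizing the agent leaves a sub-description the original still satisfies.
(c) Entailed — the original entails any weakening of itself; this just drops 'in the garden'.
(d) Not entailed — 'was draining' is progressive on an accomplishment; it does not entail the completed 'drained'.
(e) Entailed — the original entails any weakening of itself; this just drops 'quietly'.

(b), (c), (e)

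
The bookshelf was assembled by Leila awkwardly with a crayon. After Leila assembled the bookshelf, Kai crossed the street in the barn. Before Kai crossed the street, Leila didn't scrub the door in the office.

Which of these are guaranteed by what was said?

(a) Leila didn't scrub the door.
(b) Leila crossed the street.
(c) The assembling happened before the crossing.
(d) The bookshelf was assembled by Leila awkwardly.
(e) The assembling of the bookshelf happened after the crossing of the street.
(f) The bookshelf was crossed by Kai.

(a) Not entailed — dropping 'in the office' under negation is not valid — the original leaves open that Leila scrubbed the door some other way.
(b) Not entailed — the passage has Kai crossing the street, not Leila.
(c) Entailed — the narrative places the assembling before the crossing.
(d) Entailed — dropping 'with a crayon' leaves a sub-description the original still satisfies.
(e) Not entailed — the narrative places the assembling before the crossing, not after.
(f) Not entailed — Kai crossed the street, not the bookshelf; the bookshelf belongs to the assembling event.

(c), (d)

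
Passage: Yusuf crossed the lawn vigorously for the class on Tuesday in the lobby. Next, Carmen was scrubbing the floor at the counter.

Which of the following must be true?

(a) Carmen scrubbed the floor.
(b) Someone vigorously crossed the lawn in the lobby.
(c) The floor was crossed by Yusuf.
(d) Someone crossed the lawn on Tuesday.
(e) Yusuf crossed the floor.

(a), (b), (d)

(a) Entailed — 'scrub' is an activity; 'was scrubbing' entails that some scrubbing happened, so 'scrubbed' holds.
(b) Entailed — every conjunct here is already in the original crossing event.
(c) Not entailed — Yusuf crossed the lawn, not the floor; the floor belongs to the scrubbing event.
(d) Entailed — dropping 'in the lobby', 'for the class', 'vigorously' and generalizing the agent leaves a sub-description the original still satisfies.
(e) Not entailed — Yusuf crossed the lawn, not the floor; the floor belongs to the scrubbing event.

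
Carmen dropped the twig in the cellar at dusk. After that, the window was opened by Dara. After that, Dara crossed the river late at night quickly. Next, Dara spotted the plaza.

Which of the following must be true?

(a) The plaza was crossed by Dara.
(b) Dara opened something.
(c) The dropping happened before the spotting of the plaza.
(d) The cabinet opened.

(b), (c)

(a) Not entailed — Dara crossed the river, not the plaza; the plaza belongs to the spotting event.
(b) Entailed — the original entails any weakening of itself; this just generalizes the patient.
(c) Entailed — the narrative places the dropping before the spotting.
(d) Not entailed — the window is what opened, not the cabinet.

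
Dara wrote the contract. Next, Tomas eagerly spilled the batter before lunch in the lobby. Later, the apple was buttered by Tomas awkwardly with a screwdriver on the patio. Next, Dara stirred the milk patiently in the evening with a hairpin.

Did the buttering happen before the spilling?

The narrative orders the spilling before the buttering.

no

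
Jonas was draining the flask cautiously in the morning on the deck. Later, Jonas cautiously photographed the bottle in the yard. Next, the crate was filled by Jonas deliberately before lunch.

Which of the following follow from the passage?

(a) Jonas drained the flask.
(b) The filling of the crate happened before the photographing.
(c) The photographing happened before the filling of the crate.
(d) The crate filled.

(c), (d)

(a) Not entailed — 'was draining' is progressive on an accomplishment; it does not entail the completed 'drained'.
(b) Not entailed — the narrative places the photographing before the filling, not after.
(c) Entailed — the narrative places the photographing before the filling.
(d) Entailed — 'Jonas filled the crate' is causative; it entails the inchoative 'the crate filled'.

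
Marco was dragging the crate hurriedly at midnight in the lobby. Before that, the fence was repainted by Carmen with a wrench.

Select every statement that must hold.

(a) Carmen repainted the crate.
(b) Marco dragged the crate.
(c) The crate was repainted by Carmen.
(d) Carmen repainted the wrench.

(b)

(a) Not entailed — Carmen repainted the fence, not the crate; the crate belongs to the dragging event.
(b) Entailed — 'drag' is an activity; 'was dragging' entails that some dragging happened, so 'dragged' holds.
(c) Not entailed — Carmen repainted the fence, not the crate; the crate belongs to the dragging event.
(d) Not entailed — the wrench is the instrument, not what was repainted.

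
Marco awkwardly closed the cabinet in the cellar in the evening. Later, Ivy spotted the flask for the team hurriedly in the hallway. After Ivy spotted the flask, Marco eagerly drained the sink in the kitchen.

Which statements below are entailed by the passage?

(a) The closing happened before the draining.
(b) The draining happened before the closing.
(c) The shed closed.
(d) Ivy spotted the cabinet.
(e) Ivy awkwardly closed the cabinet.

(a) Entailed — the narrative places the closing before the draining.
(b) Not entailed — the narrative places the closing before the draining, not after.
(c) Not entailed — the cabinet is what closed, not the shed.
(d) Not entailed — Ivy spotted the flask, not the cabinet; the cabinet belongs to the closing event.
(e) Not entailed — the passage has Marco closing the cabinet, not Ivy.

(a)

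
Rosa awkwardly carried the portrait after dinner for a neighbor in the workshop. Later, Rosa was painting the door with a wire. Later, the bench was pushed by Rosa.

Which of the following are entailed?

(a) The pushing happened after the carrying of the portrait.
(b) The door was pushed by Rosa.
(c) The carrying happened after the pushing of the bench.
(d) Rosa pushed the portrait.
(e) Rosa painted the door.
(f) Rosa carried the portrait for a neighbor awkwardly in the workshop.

(a), (f)

(a) Entailed — the narrative places the carrying before the pushing.
(b) Not entailed — Rosa pushed the bench, not the door; the door belongs to the painting event.
(c) Not entailed — the narrative places the carrying before the pushing, not after.
(d) Not entailed — Rosa pushed the bench, not the portrait; the portrait belongs to the carrying event.
(e) Not entailed — 'was painting' is progressive on an accomplishment; it does not entail the completed 'painted'.
(f) Entailed — the original entails any weakening of itself; this just drops 'after dinner'.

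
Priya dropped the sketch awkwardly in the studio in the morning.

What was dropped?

'the sketch' marks the patient of the dropping event.

the sketch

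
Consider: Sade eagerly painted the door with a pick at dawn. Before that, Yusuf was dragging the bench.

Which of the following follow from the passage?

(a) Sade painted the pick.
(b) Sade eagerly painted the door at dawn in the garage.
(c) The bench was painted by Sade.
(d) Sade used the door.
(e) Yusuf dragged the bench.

(e)

(a) Not entailed — the pick is the instrument, not what was painted.
(b) Not entailed — 'in the garage' adds information not in the original event.
(c) Not entailed — Sade painted the door, not the bench; the bench belongs to the dragging event.
(d) Not entailed — the door is the patient, not an instrument — Sade used a pick.
(e) Entailed — 'drag' is an activity; 'was dragging' entails that some dragging happened, so 'dragged' holds.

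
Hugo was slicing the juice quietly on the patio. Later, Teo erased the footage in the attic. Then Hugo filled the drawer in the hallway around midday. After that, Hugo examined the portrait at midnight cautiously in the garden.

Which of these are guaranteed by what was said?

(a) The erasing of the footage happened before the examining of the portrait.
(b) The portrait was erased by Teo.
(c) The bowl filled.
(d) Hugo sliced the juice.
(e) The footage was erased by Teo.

(a), (e)

(a) Entailed — the narrative places the erasing before the examining.
(b) Not entailed — Teo erased the footage, not the portrait; the portrait belongs to the examining event.
(c) Not entailed — the drawer is what filled, not the bowl.
(d) Not entailed — 'was slicing' is progressive on an accomplishment; it does not entail the completed 'sliced'.
(e) Entailed — every conjunct here is already in the original erasing event.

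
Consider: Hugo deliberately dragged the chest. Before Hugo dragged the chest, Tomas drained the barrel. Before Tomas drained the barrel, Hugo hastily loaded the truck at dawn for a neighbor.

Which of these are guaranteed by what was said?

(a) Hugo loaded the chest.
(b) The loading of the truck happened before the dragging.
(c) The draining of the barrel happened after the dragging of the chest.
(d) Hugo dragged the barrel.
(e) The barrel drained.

(a) Not entailed — Hugo loaded the truck, not the chest; the chest belongs to the dragging event.
(b) Entailed — the narrative places the loading before the dragging.
(c) Not entailed — the narrative places the draining before the dragging, not after.
(d) Not entailed — Hugo dragged the chest, not the barrel; the barrel belongs to the draining event.
(e) Entailed — 'Tomas drained the barrel' is causative; it entails the inchoative 'the barrel drained'.

(b), (e)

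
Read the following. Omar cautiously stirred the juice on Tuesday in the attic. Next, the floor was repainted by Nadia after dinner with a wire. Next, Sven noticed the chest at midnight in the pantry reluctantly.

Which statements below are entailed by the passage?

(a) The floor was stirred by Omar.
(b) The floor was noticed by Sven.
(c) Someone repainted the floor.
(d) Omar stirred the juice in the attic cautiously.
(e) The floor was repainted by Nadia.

(c), (d), (e)

(a) Not entailed — Omar stirred the juice, not the floor; the floor belongs to the repainting event.
(b) Not entailed — Sven noticed the chest, not the floor; the floor belongs to the repainting event.
(c) Entailed — this follows by dropping conjuncts from the repainting event's description.
(d) Entailed — the original entails any weakening of itself; this just drops 'on Tuesday'.
(e) Entailed — the original entails any weakening of itself; this just drops 'after dinner', 'with a wire'.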